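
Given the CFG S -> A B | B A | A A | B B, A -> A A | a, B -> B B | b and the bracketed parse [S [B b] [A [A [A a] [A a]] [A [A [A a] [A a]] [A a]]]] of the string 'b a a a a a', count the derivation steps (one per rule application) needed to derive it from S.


Every bracketed nonterminal node [X ...] in the tree is produced by exactly one rule application.
Reading the tree off as a leftmost derivation:
  Step 1: S  =>  B A   (applied S -> B A)
  Step 2: B A  =>  b A   (applied B -> b)
  Step 3: b A  =>  b A A   (applied A -> A A)
  Step 4: b A A  =>  b A A A   (applied A -> A A)
  Step 5: b A A A  =>  b a A A   (applied A -> a)
  Step 6: b a A A  =>  b a a A   (applied A -> a)
  Step 7: b a a A  =>  b a a A A   (applied A -> A A)
  Step 8: b a a A A  =>  b a a A A A   (applied A -> A A)
  Step 9: b a a A A A  =>  b a a a A A   (applied A -> a)
  Step 10: b a a a A A  =>  b a a a a A   (applied A -> a)
  Step 11: b a a a a A  =>  b a a a a a   (applied A -> a)
Final yield: b a a a a a
Total rewrite steps: 11

11


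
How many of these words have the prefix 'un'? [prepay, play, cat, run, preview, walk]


Checking each word for prefix 'un':
  'prepay' -> no (count: 0)
  'play' -> no (count: 0)
  'cat' -> no (count: 0)
  'run' -> no (count: 0)
  'preview' -> no (count: 0)
  'walk' -> no (count: 0)
Total with prefix 'un': 0

0


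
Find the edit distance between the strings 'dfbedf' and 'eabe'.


Building DP table for s1='dfbedf' (len 6) and s2='eabe' (len 4):
       e  a  b  e
    0  1  2  3  4
  d 1  1  2  3  4
  f 2  2  2  3  4
  b 3  3  3  2  3
  e 4  3  4  3  2
  d 5  4  4  4  3
  f 6  5  5  5  4
Edit distance = dp[6][4] = 4

4


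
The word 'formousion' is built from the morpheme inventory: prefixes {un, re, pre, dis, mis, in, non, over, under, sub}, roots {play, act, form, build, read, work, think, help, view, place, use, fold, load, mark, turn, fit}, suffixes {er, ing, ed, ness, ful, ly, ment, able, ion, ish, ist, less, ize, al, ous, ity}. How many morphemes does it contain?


Segmenting 'formousion' against the inventory:
  'form' -> root (morpheme 1)
  'ous' -> suffix (morpheme 2)
  'ion' -> suffix (morpheme 3)
Total morphemes: 3

3


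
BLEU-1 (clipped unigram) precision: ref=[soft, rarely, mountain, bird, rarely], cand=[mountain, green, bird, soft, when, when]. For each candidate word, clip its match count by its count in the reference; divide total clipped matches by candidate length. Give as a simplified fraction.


Reference word counts: {'bird': 1, 'mountain': 1, 'rarely': 2, 'soft': 1}
Checking each candidate word (with clipping):
  'mountain' -> in reference (ref count 1, used 1/1) -> match (matches: 1)
  'green' -> not in reference -> no match (matches: 1)
  'bird' -> in reference (ref count 1, used 1/1) -> match (matches: 2)
  'soft' -> in reference (ref count 1, used 1/1) -> match (matches: 3)
  'when' -> not in reference -> no match (matches: 3)
  'when' -> not in reference -> no match (matches: 3)
Clipped matches: 3, Candidate length: 6
Precision = 3/6 = 1/2

1/2


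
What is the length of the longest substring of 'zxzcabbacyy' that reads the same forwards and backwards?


Scanning 'zxzcabbacyy' for palindromic substrings.
Substring at positions 3-8: 'cabbac'.
Check: reverse('cabbac') = 'cabbac' -> palindrome confirmed.
Neighbouring characters ('z' / 'y') break symmetry, so it cannot extend further.
No longer palindromic substring exists; longest length = 6

6


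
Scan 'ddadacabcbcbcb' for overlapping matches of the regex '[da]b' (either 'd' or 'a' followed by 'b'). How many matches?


Pattern: [da]b means either 'd' or 'a' followed by 'b'.
Scanning 'ddadacabcbcbcb' position-by-position:
  Pos 0: window 'dd' -> no
  Pos 1: window 'da' -> no
  Pos 2: window 'ad' -> no
  Pos 3: window 'da' -> no
  Pos 4: window 'ac' -> no
  Pos 5: window 'ca' -> no
  Pos 6: window 'ab' -> MATCH
  Pos 7: window 'bc' -> no
  Pos 8: window 'cb' -> no
  Pos 9: window 'bc' -> no
  Pos 10: window 'cb' -> no
  Pos 11: window 'bc' -> no
  Pos 12: window 'cb' -> no
  Pos 13: window 'b' -> no
Total matches: 1

1


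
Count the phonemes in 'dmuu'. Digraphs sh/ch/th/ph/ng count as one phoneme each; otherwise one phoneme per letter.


Parsing 'dmuu' greedily, digraphs first:
  'd' -> consonant phoneme (phonemes so far: 1)
  'm' -> consonant phoneme (phonemes so far: 2)
  'u' -> vowel phoneme (phonemes so far: 3)
  'u' -> vowel phoneme (phonemes so far: 4)
Total phonemes: 4

4


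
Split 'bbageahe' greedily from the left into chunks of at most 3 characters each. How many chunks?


'bbageahe' has 8 characters.
Chunking with max size 3:
  Chunk 1: 'bba' (positions 0-2)
  Chunk 2: 'gea' (positions 3-5)
  Chunk 3: 'he' (positions 6-7)
Total chunks: ceil(8 / 3) = 3

3


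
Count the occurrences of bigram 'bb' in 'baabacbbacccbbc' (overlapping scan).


Scanning 'baabacbbacccbbc' for bigram 'bb':
  Position 0: 'ba' -> no
  Position 1: 'aa' -> no
  Position 2: 'ab' -> no
  Position 3: 'ba' -> no
  Position 4: 'ac' -> no
  Position 5: 'cb' -> no
  Position 6: 'bb' -> MATCH
  Position 7: 'ba' -> no
  Position 8: 'ac' -> no
  Position 9: 'cc' -> no
  Position 10: 'cc' -> no
  Position 11: 'cb' -> no
  Position 12: 'bb' -> MATCH
  Position 13: 'bc' -> no
Total matches: 2

2


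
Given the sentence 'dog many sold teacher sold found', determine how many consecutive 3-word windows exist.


Word trigrams from [6] words:
  Trigram 1: (dog many sold)
  Trigram 2: (many sold teacher)
  Trigram 3: (sold teacher sold)
  Trigram 4: (teacher sold found)
Total word trigrams: 6 - 2 = 4

4


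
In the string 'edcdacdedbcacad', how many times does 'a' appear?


Scanning 'edcdacdedbcacad' for 'a':
  Position 4: 'a' -> MATCH (count: 1)
  Position 11: 'a' -> MATCH (count: 2)
  Position 13: 'a' -> MATCH (count: 3)
Total occurrences of 'a': 3

3


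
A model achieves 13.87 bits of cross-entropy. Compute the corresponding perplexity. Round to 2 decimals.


Perplexity formula: PP = 2^H
H = 13.87
PP = 2^13.87
Decompose: 2^13.87 = 2^13 * 2^0.87
2^13 = 8192, 2^0.87 ~ 1.8276629
PP ~ 8192 * 1.8276629 = 14972.2144768
Rounded to 2 decimals: 14972.21

14972.21


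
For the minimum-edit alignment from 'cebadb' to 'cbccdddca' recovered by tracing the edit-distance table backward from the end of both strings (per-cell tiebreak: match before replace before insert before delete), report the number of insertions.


Edit distance = 7. Backtracking from cell (6, 9) with preference match > replace > insert > delete,
then listing the resulting alignment 'cebadb' -> 'cbccdddca' left to right:
  Step 1: insert 'c' [insertion #1]
  Step 2: insert 'b' [insertion #2]
  Step 3: keep 'c'
  Step 4: replace e->c
  Step 5: replace b->d
  Step 6: replace a->d
  Step 7: keep 'd'
  Step 8: insert 'c' [insertion #3]
  Step 9: replace b->a
Total insertions: 3

3


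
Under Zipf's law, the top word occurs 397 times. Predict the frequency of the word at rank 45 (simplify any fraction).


Zipf's law: freq(rank) = f1 / rank
f1 = 397, rank = 45
freq = 397 / 45
GCD(397, 45) = 1
Simplified: 397/45

397/45


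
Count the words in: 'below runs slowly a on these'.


Counting words by splitting on spaces:
  Word 1: 'below'
  Word 2: 'runs'
  Word 3: 'slowly'
  Word 4: 'a'
  Word 5: 'on'
  Word 6: 'these'
Total words: 6

6


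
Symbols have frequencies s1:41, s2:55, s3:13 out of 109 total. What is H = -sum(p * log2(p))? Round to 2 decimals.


Computing entropy H = -sum(p_i * log2(p_i)):
  s1: p = 41/109 = 0.3761, -p*log2(p) = 0.5306
  s2: p = 55/109 = 0.5046, -p*log2(p) = 0.4979
  s3: p = 13/109 = 0.1193, -p*log2(p) = 0.3659
H = sum of terms = 1.3944
Rounded to 2 decimals: 1.39

1.39


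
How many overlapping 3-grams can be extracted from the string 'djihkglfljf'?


String 'djihkglfljf' has length L = 11.
Number of overlapping n-grams = L - n + 1
Substituting: 11 - 3 + 1 = 9

9


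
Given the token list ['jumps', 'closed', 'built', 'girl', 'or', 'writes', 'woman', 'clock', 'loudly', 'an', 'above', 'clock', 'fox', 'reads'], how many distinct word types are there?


Listing all tokens and tracking unique types:
  Token 1: 'jumps' -> NEW (unique so far: 1)
  Token 2: 'closed' -> NEW (unique so far: 2)
  Token 3: 'built' -> NEW (unique so far: 3)
  Token 4: 'girl' -> NEW (unique so far: 4)
  Token 5: 'or' -> NEW (unique so far: 5)
  Token 6: 'writes' -> NEW (unique so far: 6)
  Token 7: 'woman' -> NEW (unique so far: 7)
  Token 8: 'clock' -> NEW (unique so far: 8)
  Token 9: 'loudly' -> NEW (unique so far: 9)
  Token 10: 'an' -> NEW (unique so far: 10)
  Token 11: 'above' -> NEW (unique so far: 11)
  Token 12: 'clock' -> duplicate (unique so far: 11)
  Token 13: 'fox' -> NEW (unique so far: 12)
  Token 14: 'reads' -> NEW (unique so far: 13)
Unique types: ('above', 'an', 'built', 'clock', 'closed', 'fox', 'girl', 'jumps', 'loudly', 'or', 'reads', 'woman', 'writes')
Vocabulary size: 13

13


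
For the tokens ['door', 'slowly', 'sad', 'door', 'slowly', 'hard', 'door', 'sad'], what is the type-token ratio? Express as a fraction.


Tokens: 8
Unique types: ('door', 'hard', 'sad', 'slowly') = 4
TTR = 4/8
Simplify: divide both by 4 -> 1/2
TTR = 1/2

1/2


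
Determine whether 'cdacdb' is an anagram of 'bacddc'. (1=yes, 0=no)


Sort characters of 'cdacdb': 'abccdd'
Sort characters of 'bacddc': 'abccdd'
Sorted forms match -> they ARE anagrams
Result: 1

1


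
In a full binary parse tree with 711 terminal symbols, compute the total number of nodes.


Leaf nodes (terminals): 711
Internal nodes = n - 1 = 711 - 1 = 710
Total = leaves + internal = 711 + 710 = 1421

1421


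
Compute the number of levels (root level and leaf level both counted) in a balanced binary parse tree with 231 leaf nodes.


In a balanced binary tree with n leaves the deepest leaf is ceil(log2(n)) edges below the root,
so counting node levels inclusive of root and leaves gives ceil(log2(n)) + 1 levels.
log2(231) = 7.8517
ceil(7.8517) = 8
levels = 8 + 1 = 9

9


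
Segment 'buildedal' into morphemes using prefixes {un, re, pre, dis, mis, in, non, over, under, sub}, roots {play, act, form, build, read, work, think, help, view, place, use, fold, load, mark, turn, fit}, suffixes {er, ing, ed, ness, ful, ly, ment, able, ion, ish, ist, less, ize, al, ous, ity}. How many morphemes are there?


Segmenting 'buildedal' against the inventory:
  'build' -> root (morpheme 1)
  'ed' -> suffix (morpheme 2)
  'al' -> suffix (morpheme 3)
Total morphemes: 3

3


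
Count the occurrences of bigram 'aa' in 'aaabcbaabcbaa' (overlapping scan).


Scanning 'aaabcbaabcbaa' for bigram 'aa':
  Position 0: 'aa' -> MATCH
  Position 1: 'aa' -> MATCH
  Position 2: 'ab' -> no
  Position 3: 'bc' -> no
  Position 4: 'cb' -> no
  Position 5: 'ba' -> no
  Position 6: 'aa' -> MATCH
  Position 7: 'ab' -> no
  Position 8: 'bc' -> no
  Position 9: 'cb' -> no
  Position 10: 'ba' -> no
  Position 11: 'aa' -> MATCH
Total matches: 4

4


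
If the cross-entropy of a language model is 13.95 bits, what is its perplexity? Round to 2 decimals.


Perplexity formula: PP = 2^H
H = 13.95
PP = 2^13.95
Decompose: 2^13.95 = 2^13 * 2^0.95
2^13 = 8192, 2^0.95 ~ 1.9318727
PP ~ 8192 * 1.9318727 = 15825.9011584
Rounded to 2 decimals: 15825.90

15825.90


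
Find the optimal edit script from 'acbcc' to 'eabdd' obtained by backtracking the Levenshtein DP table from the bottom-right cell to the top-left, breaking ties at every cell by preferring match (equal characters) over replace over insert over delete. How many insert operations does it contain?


Edit distance = 4. Backtracking from cell (5, 5) with preference match > replace > insert > delete,
then listing the resulting alignment 'acbcc' -> 'eabdd' left to right:
  Step 1: replace a->e
  Step 2: replace c->a
  Step 3: keep 'b'
  Step 4: replace c->d
  Step 5: replace c->d
Total insertions: 0

0


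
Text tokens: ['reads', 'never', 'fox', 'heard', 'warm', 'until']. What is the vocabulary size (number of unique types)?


Listing all tokens and tracking unique types:
  Token 1: 'reads' -> NEW (unique so far: 1)
  Token 2: 'never' -> NEW (unique so far: 2)
  Token 3: 'fox' -> NEW (unique so far: 3)
  Token 4: 'heard' -> NEW (unique so far: 4)
  Token 5: 'warm' -> NEW (unique so far: 5)
  Token 6: 'until' -> NEW (unique so far: 6)
Unique types: ('fox', 'heard', 'never', 'reads', 'until', 'warm')
Vocabulary size: 6

6


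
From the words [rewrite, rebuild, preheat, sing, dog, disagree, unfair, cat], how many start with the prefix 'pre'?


Checking each word for prefix 'pre':
  'rewrite' -> no (count: 0)
  'rebuild' -> no (count: 0)
  'preheat' -> YES, starts with 'pre' (count: 1)
  'sing' -> no (count: 1)
  'dog' -> no (count: 1)
  'disagree' -> no (count: 1)
  'unfair' -> no (count: 1)
  'cat' -> no (count: 1)
Total with prefix 'pre': 1

1


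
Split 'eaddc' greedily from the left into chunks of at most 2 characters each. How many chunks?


'eaddc' has 5 characters.
Chunking with max size 2:
  Chunk 1: 'ea' (positions 0-1)
  Chunk 2: 'dd' (positions 2-3)
  Chunk 3: 'c' (positions 4-4)
Total chunks: ceil(5 / 2) = 3

3


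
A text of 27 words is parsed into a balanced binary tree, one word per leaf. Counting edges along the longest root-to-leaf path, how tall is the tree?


In a balanced binary tree with n leaves the deepest leaf is ceil(log2(n)) edges below the root.
log2(27) = 4.7549
ceil(4.7549) = 5
height (edges) = 5

5


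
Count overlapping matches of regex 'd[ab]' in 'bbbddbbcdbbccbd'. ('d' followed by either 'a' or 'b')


Pattern: d[ab] means 'd' followed by either 'a' or 'b'.
Scanning 'bbbddbbcdbbccbd' position-by-position:
  Pos 0: window 'bb' -> no
  Pos 1: window 'bb' -> no
  Pos 2: window 'bd' -> no
  Pos 3: window 'dd' -> no
  Pos 4: window 'db' -> MATCH
  Pos 5: window 'bb' -> no
  Pos 6: window 'bc' -> no
  Pos 7: window 'cd' -> no
  Pos 8: window 'db' -> MATCH
  Pos 9: window 'bb' -> no
  Pos 10: window 'bc' -> no
  Pos 11: window 'cc' -> no
  Pos 12: window 'cb' -> no
  Pos 13: window 'bd' -> no
  Pos 14: window 'd' -> no
Total matches: 2

2


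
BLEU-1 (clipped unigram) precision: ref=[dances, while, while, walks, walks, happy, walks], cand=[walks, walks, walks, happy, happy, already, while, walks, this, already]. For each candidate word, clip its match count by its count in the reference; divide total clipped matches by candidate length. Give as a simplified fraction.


Reference word counts: {'dances': 1, 'happy': 1, 'walks': 3, 'while': 2}
Checking each candidate word (with clipping):
  'walks' -> in reference (ref count 3, used 1/3) -> match (matches: 1)
  'walks' -> in reference (ref count 3, used 2/3) -> match (matches: 2)
  'walks' -> in reference (ref count 3, used 3/3) -> match (matches: 3)
  'happy' -> in reference (ref count 1, used 1/1) -> match (matches: 4)
  'happy' -> ref count 1 already used up (1/1) -> clipped, no match (matches: 4)
  'already' -> not in reference -> no match (matches: 4)
  'while' -> in reference (ref count 2, used 1/2) -> match (matches: 5)
  'walks' -> ref count 3 already used up (3/3) -> clipped, no match (matches: 5)
  'this' -> not in reference -> no match (matches: 5)
  'already' -> not in reference -> no match (matches: 5)
Clipped matches: 5, Candidate length: 10
Precision = 5/10 = 1/2

1/2


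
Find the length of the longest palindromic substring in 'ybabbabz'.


Scanning 'ybabbabz' for palindromic substrings.
Substring at positions 1-6: 'babbab'.
Check: reverse('babbab') = 'babbab' -> palindrome confirmed.
Neighbouring characters ('y' / 'z') break symmetry, so it cannot extend further.
No longer palindromic substring exists; longest length = 6

6


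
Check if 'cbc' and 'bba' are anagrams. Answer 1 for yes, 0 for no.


Sort characters of 'cbc': 'bcc'
Sort characters of 'bba': 'abb'
Sorted forms differ -> they are NOT anagrams
Result: 0

0


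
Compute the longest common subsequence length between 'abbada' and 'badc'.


DP table for LCS of 'abbada' and 'badc':
       b  a  d  c
    0  0  0  0  0
  a 0  0  1  1  1
  b 0  1  1  1  1
  b 0  1  1  1  1
  a 0  1  2  2  2
  d 0  1  2  3  3
  a 0  1  2  3  3
LCS: 'bad'
LCS length = 3

3


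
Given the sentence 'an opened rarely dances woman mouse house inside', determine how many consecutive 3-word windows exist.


Word trigrams from [8] words:
  Trigram 1: (an opened rarely)
  Trigram 2: (opened rarely dances)
  Trigram 3: (rarely dances woman)
  Trigram 4: (dances woman mouse)
  Trigram 5: (woman mouse house)
  Trigram 6: (mouse house inside)
Total word trigrams: 8 - 2 = 6

6


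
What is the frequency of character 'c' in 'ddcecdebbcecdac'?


Scanning 'ddcecdebbcecdac' for 'c':
  Position 2: 'c' -> MATCH (count: 1)
  Position 4: 'c' -> MATCH (count: 2)
  Position 9: 'c' -> MATCH (count: 3)
  Position 11: 'c' -> MATCH (count: 4)
  Position 14: 'c' -> MATCH (count: 5)
Total occurrences of 'c': 5

5


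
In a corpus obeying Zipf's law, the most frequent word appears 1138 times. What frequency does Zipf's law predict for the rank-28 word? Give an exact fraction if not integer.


Zipf's law: freq(rank) = f1 / rank
f1 = 1138, rank = 28
freq = 1138 / 28
GCD(1138, 28) = 2
Simplified: 569/14

569/14


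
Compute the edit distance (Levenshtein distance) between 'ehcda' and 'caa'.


Building DP table for s1='ehcda' (len 5) and s2='caa' (len 3):
       c  a  a
    0  1  2  3
  e 1  1  2  3
  h 2  2  2  3
  c 3  2  3  3
  d 4  3  3  4
  a 5  4  3  3
Edit distance = dp[5][3] = 3

3


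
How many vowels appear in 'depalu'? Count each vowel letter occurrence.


Scanning each character of 'depalu':
  Position 1: 'd' -> consonant (running count: 0)
  Position 2: 'e' -> vowel (running count: 1)
  Position 3: 'p' -> consonant (running count: 1)
  Position 4: 'a' -> vowel (running count: 2)
  Position 5: 'l' -> consonant (running count: 2)
  Position 6: 'u' -> vowel (running count: 3)
Total vowels: 3

3


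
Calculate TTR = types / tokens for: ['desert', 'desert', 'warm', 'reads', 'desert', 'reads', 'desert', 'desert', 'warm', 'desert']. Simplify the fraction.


Tokens: 10
Unique types: ('desert', 'reads', 'warm') = 3
TTR = 3/10
Already in lowest terms.

3/10


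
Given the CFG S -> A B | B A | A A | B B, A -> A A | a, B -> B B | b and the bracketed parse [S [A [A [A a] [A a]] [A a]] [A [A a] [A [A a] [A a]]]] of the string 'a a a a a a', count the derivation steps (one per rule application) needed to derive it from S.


Every bracketed nonterminal node [X ...] in the tree is produced by exactly one rule application.
Reading the tree off as a leftmost derivation:
  Step 1: S  =>  A A   (applied S -> A A)
  Step 2: A A  =>  A A A   (applied A -> A A)
  Step 3: A A A  =>  A A A A   (applied A -> A A)
  Step 4: A A A A  =>  a A A A   (applied A -> a)
  Step 5: a A A A  =>  a a A A   (applied A -> a)
  Step 6: a a A A  =>  a a a A   (applied A -> a)
  Step 7: a a a A  =>  a a a A A   (applied A -> A A)
  Step 8: a a a A A  =>  a a a a A   (applied A -> a)
  Step 9: a a a a A  =>  a a a a A A   (applied A -> A A)
  Step 10: a a a a A A  =>  a a a a a A   (applied A -> a)
  Step 11: a a a a a A  =>  a a a a a a   (applied A -> a)
Final yield: a a a a a a
Total rewrite steps: 11

11


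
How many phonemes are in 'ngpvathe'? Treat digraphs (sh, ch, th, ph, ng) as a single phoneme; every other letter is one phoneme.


Parsing 'ngpvathe' greedily, digraphs first:
  'ng' -> digraph (1 consonant phoneme) (phonemes so far: 1)
  'p' -> consonant phoneme (phonemes so far: 2)
  'v' -> consonant phoneme (phonemes so far: 3)
  'a' -> vowel phoneme (phonemes so far: 4)
  'th' -> digraph (1 consonant phoneme) (phonemes so far: 5)
  'e' -> vowel phoneme (phonemes so far: 6)
Total phonemes: 6

6


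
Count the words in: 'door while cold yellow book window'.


Counting words by splitting on spaces:
  Word 1: 'door'
  Word 2: 'while'
  Word 3: 'cold'
  Word 4: 'yellow'
  Word 5: 'book'
  Word 6: 'window'
Total words: 6

6


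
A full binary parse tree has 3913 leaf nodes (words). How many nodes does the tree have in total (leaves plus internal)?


Leaf nodes (terminals): 3913
Internal nodes = n - 1 = 3913 - 1 = 3912
Total = leaves + internal = 3913 + 3912 = 7825

7825


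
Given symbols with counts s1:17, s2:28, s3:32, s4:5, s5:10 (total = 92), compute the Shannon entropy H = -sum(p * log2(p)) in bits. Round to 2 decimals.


Computing entropy H = -sum(p_i * log2(p_i)):
  s1: p = 17/92 = 0.1848, -p*log2(p) = 0.4501
  s2: p = 28/92 = 0.3043, -p*log2(p) = 0.5223
  s3: p = 32/92 = 0.3478, -p*log2(p) = 0.5299
  s4: p = 5/92 = 0.0543, -p*log2(p) = 0.2283
  s5: p = 10/92 = 0.1087, -p*log2(p) = 0.3480
H = sum of terms = 2.0786
Rounded to 2 decimals: 2.08

2.08


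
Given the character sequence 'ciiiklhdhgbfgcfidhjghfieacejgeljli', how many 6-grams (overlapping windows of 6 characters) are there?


String 'ciiiklhdhgbfgcfidhjghfieacejgeljli' has length L = 34.
Number of overlapping n-grams = L - n + 1
Substituting: 34 - 6 + 1 = 29

29


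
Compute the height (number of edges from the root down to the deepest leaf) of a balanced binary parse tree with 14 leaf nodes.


In a balanced binary tree with n leaves the deepest leaf is ceil(log2(n)) edges below the root.
log2(14) = 3.8074
ceil(3.8074) = 4
height (edges) = 4

4


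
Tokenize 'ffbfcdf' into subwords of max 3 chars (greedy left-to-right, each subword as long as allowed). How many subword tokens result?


'ffbfcdf' has 7 characters.
Chunking with max size 3:
  Chunk 1: 'ffb' (positions 0-2)
  Chunk 2: 'fcd' (positions 3-5)
  Chunk 3: 'f' (positions 6-6)
Total chunks: ceil(7 / 3) = 3

3


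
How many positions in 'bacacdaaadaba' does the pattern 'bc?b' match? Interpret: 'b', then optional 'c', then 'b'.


Pattern: bc?b means 'b', then optional 'c', then 'b'.
Scanning 'bacacdaaadaba' position-by-position:
  Pos 0: window 'bac' -> no
  Pos 1: window 'aca' -> no
  Pos 2: window 'cac' -> no
  Pos 3: window 'acd' -> no
  Pos 4: window 'cda' -> no
  Pos 5: window 'daa' -> no
  Pos 6: window 'aaa' -> no
  Pos 7: window 'aad' -> no
  Pos 8: window 'ada' -> no
  Pos 9: window 'dab' -> no
  Pos 10: window 'aba' -> no
  Pos 11: window 'ba' -> no
  Pos 12: window 'a' -> no
Total matches: 0

0


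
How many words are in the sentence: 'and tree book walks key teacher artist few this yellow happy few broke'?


Counting words by splitting on spaces:
  Word 1: 'and'
  Word 2: 'tree'
  Word 3: 'book'
  Word 4: 'walks'
  Word 5: 'key'
  Word 6: 'teacher'
  Word 7: 'artist'
  Word 8: 'few'
  Word 9: 'this'
  Word 10: 'yellow'
  Word 11: 'happy'
  Word 12: 'few'
  Word 13: 'broke'
Total words: 13

13


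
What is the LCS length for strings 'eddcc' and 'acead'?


DP table for LCS of 'eddcc' and 'acead':
       a  c  e  a  d
    0  0  0  0  0  0
  e 0  0  0  1  1  1
  d 0  0  0  1  1  2
  d 0  0  0  1  1  2
  c 0  0  1  1  1  2
  c 0  0  1  1  1  2
LCS: 'ed'
LCS length = 2

2


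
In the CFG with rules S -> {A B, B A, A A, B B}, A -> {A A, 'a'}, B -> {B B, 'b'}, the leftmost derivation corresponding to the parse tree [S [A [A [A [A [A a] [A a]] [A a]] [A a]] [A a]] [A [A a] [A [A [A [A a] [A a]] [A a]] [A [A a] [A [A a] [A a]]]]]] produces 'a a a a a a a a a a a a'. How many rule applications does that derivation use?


Every bracketed nonterminal node [X ...] in the tree is produced by exactly one rule application.
Reading the tree off as a leftmost derivation:
  Step 1: S  =>  A A   (applied S -> A A)
  Step 2: A A  =>  A A A   (applied A -> A A)
  Step 3: A A A  =>  A A A A   (applied A -> A A)
  Step 4: A A A A  =>  A A A A A   (applied A -> A A)
  Step 5: A A A A A  =>  A A A A A A   (applied A -> A A)
  Step 6: A A A A A A  =>  a A A A A A   (applied A -> a)
  Step 7: a A A A A A  =>  a a A A A A   (applied A -> a)
  Step 8: a a A A A A  =>  a a a A A A   (applied A -> a)
  Step 9: a a a A A A  =>  a a a a A A   (applied A -> a)
  Step 10: a a a a A A  =>  a a a a a A   (applied A -> a)
  Step 11: a a a a a A  =>  a a a a a A A   (applied A -> A A)
  Step 12: a a a a a A A  =>  a a a a a a A   (applied A -> a)
  Step 13: a a a a a a A  =>  a a a a a a A A   (applied A -> A A)
  Step 14: a a a a a a A A  =>  a a a a a a A A A   (applied A -> A A)
  Step 15: a a a a a a A A A  =>  a a a a a a A A A A   (applied A -> A A)
  Step 16: a a a a a a A A A A  =>  a a a a a a a A A A   (applied A -> a)
  Step 17: a a a a a a a A A A  =>  a a a a a a a a A A   (applied A -> a)
  Step 18: a a a a a a a a A A  =>  a a a a a a a a a A   (applied A -> a)
  Step 19: a a a a a a a a a A  =>  a a a a a a a a a A A   (applied A -> A A)
  Step 20: a a a a a a a a a A A  =>  a a a a a a a a a a A   (applied A -> a)
  Step 21: a a a a a a a a a a A  =>  a a a a a a a a a a A A   (applied A -> A A)
  Step 22: a a a a a a a a a a A A  =>  a a a a a a a a a a a A   (applied A -> a)
  Step 23: a a a a a a a a a a a A  =>  a a a a a a a a a a a a   (applied A -> a)
Final yield: a a a a a a a a a a a a
Total rewrite steps: 23

23


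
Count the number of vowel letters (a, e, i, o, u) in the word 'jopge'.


Scanning each character of 'jopge':
  Position 1: 'j' -> consonant (running count: 0)
  Position 2: 'o' -> vowel (running count: 1)
  Position 3: 'p' -> consonant (running count: 1)
  Position 4: 'g' -> consonant (running count: 1)
  Position 5: 'e' -> vowel (running count: 2)
Total vowels: 2

2


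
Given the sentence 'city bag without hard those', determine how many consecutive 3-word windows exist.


Word trigrams from [5] words:
  Trigram 1: (city bag without)
  Trigram 2: (bag without hard)
  Trigram 3: (without hard those)
Total word trigrams: 5 - 2 = 3

3


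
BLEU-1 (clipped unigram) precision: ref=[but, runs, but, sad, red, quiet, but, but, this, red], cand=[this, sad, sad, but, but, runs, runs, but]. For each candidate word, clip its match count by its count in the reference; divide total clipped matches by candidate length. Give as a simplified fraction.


Reference word counts: {'but': 4, 'quiet': 1, 'red': 2, 'runs': 1, 'sad': 1, 'this': 1}
Checking each candidate word (with clipping):
  'this' -> in reference (ref count 1, used 1/1) -> match (matches: 1)
  'sad' -> in reference (ref count 1, used 1/1) -> match (matches: 2)
  'sad' -> ref count 1 already used up (1/1) -> clipped, no match (matches: 2)
  'but' -> in reference (ref count 4, used 1/4) -> match (matches: 3)
  'but' -> in reference (ref count 4, used 2/4) -> match (matches: 4)
  'runs' -> in reference (ref count 1, used 1/1) -> match (matches: 5)
  'runs' -> ref count 1 already used up (1/1) -> clipped, no match (matches: 5)
  'but' -> in reference (ref count 4, used 3/4) -> match (matches: 6)
Clipped matches: 6, Candidate length: 8
Precision = 6/8 = 3/4

3/4


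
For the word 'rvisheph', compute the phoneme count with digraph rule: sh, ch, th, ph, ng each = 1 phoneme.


Parsing 'rvisheph' greedily, digraphs first:
  'r' -> consonant phoneme (phonemes so far: 1)
  'v' -> consonant phoneme (phonemes so far: 2)
  'i' -> vowel phoneme (phonemes so far: 3)
  'sh' -> digraph (1 consonant phoneme) (phonemes so far: 4)
  'e' -> vowel phoneme (phonemes so far: 5)
  'ph' -> digraph (1 consonant phoneme) (phonemes so far: 6)
Total phonemes: 6

6


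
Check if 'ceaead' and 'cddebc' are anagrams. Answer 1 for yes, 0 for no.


Sort characters of 'ceaead': 'aacdee'
Sort characters of 'cddebc': 'bccdde'
Sorted forms differ -> they are NOT anagrams
Result: 0

0


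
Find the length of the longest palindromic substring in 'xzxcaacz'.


Scanning 'xzxcaacz' for palindromic substrings.
Substring at positions 3-6: 'caac'.
Check: reverse('caac') = 'caac' -> palindrome confirmed.
Neighbouring characters ('x' / 'z') break symmetry, so it cannot extend further.
No longer palindromic substring exists; longest length = 4

4


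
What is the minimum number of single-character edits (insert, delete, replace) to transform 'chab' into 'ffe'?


Building DP table for s1='chab' (len 4) and s2='ffe' (len 3):
       f  f  e
    0  1  2  3
  c 1  1  2  3
  h 2  2  2  3
  a 3  3  3  3
  b 4  4  4  4
Edit distance = dp[4][3] = 4

4


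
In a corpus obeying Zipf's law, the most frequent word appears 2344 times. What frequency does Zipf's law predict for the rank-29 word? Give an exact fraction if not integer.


Zipf's law: freq(rank) = f1 / rank
f1 = 2344, rank = 29
freq = 2344 / 29
GCD(2344, 29) = 1
Simplified: 2344/29

2344/29


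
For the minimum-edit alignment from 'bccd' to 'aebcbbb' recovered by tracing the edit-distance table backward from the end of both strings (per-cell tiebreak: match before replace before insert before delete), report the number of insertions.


Edit distance = 5. Backtracking from cell (4, 7) with preference match > replace > insert > delete,
then listing the resulting alignment 'bccd' -> 'aebcbbb' left to right:
  Step 1: insert 'a' [insertion #1]
  Step 2: insert 'e' [insertion #2]
  Step 3: keep 'b'
  Step 4: keep 'c'
  Step 5: insert 'b' [insertion #3]
  Step 6: replace c->b
  Step 7: replace d->b
Total insertions: 3

3


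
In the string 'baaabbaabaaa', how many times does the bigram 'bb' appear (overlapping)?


Scanning 'baaabbaabaaa' for bigram 'bb':
  Position 0: 'ba' -> no
  Position 1: 'aa' -> no
  Position 2: 'aa' -> no
  Position 3: 'ab' -> no
  Position 4: 'bb' -> MATCH
  Position 5: 'ba' -> no
  Position 6: 'aa' -> no
  Position 7: 'ab' -> no
  Position 8: 'ba' -> no
  Position 9: 'aa' -> no
  Position 10: 'aa' -> no
Total matches: 1

1


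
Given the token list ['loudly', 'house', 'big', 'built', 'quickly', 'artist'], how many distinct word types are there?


Listing all tokens and tracking unique types:
  Token 1: 'loudly' -> NEW (unique so far: 1)
  Token 2: 'house' -> NEW (unique so far: 2)
  Token 3: 'big' -> NEW (unique so far: 3)
  Token 4: 'built' -> NEW (unique so far: 4)
  Token 5: 'quickly' -> NEW (unique so far: 5)
  Token 6: 'artist' -> NEW (unique so far: 6)
Unique types: ('artist', 'big', 'built', 'house', 'loudly', 'quickly')
Vocabulary size: 6

6


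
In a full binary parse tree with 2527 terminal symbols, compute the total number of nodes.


Leaf nodes (terminals): 2527
Internal nodes = n - 1 = 2527 - 1 = 2526
Total = leaves + internal = 2527 + 2526 = 5053

5053


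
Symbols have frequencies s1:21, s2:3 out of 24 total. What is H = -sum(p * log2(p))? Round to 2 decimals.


Computing entropy H = -sum(p_i * log2(p_i)):
  s1: p = 21/24 = 0.8750, -p*log2(p) = 0.1686
  s2: p = 3/24 = 0.1250, -p*log2(p) = 0.3750
H = sum of terms = 0.5436
Rounded to 2 decimals: 0.54

0.54


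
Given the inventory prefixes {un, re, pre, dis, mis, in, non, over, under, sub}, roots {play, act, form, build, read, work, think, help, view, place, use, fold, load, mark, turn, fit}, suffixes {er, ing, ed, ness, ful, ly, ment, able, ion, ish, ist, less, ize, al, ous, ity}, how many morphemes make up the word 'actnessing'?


Segmenting 'actnessing' against the inventory:
  'act' -> root (morpheme 1)
  'ness' -> suffix (morpheme 2)
  'ing' -> suffix (morpheme 3)
Total morphemes: 3

3


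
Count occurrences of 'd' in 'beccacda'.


Scanning 'beccacda' for 'd':
  Position 6: 'd' -> MATCH (count: 1)
Total occurrences of 'd': 1

1


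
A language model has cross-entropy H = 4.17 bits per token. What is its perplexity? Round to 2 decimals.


Perplexity formula: PP = 2^H
H = 4.17
PP = 2^4.17
Decompose: 2^4.17 = 2^4 * 2^0.17
2^4 = 16, 2^0.17 ~ 1.1250585
PP ~ 16 * 1.1250585 = 18.0009360
Rounded to 2 decimals: 18.00

18.00


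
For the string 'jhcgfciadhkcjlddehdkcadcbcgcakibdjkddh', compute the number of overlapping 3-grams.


String 'jhcgfciadhkcjlddehdkcadcbcgcakibdjkddh' has length L = 38.
Number of overlapping n-grams = L - n + 1
Substituting: 38 - 3 + 1 = 36

36


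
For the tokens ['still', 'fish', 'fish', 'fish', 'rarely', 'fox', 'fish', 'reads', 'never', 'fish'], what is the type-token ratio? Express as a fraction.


Tokens: 10
Unique types: ('fish', 'fox', 'never', 'rarely', 'reads', 'still') = 6
TTR = 6/10
Simplify: divide both by 2 -> 3/5
TTR = 3/5

3/5


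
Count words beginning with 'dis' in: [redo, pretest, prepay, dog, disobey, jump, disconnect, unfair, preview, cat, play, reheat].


Checking each word for prefix 'dis':
  'redo' -> no (count: 0)
  'pretest' -> no (count: 0)
  'prepay' -> no (count: 0)
  'dog' -> no (count: 0)
  'disobey' -> YES, starts with 'dis' (count: 1)
  'jump' -> no (count: 1)
  'disconnect' -> YES, starts with 'dis' (count: 2)
  'unfair' -> no (count: 2)
  'preview' -> no (count: 2)
  'cat' -> no (count: 2)
  'play' -> no (count: 2)
  'reheat' -> no (count: 2)
Total with prefix 'dis': 2

2


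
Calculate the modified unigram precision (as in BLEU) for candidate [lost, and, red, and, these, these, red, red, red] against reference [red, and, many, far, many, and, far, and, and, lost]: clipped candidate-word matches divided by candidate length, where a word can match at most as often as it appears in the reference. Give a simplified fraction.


Reference word counts: {'and': 4, 'far': 2, 'lost': 1, 'many': 2, 'red': 1}
Checking each candidate word (with clipping):
  'lost' -> in reference (ref count 1, used 1/1) -> match (matches: 1)
  'and' -> in reference (ref count 4, used 1/4) -> match (matches: 2)
  'red' -> in reference (ref count 1, used 1/1) -> match (matches: 3)
  'and' -> in reference (ref count 4, used 2/4) -> match (matches: 4)
  'these' -> not in reference -> no match (matches: 4)
  'these' -> not in reference -> no match (matches: 4)
  'red' -> ref count 1 already used up (1/1) -> clipped, no match (matches: 4)
  'red' -> ref count 1 already used up (1/1) -> clipped, no match (matches: 4)
  'red' -> ref count 1 already used up (1/1) -> clipped, no match (matches: 4)
Clipped matches: 4, Candidate length: 9
Precision = 4/9

4/9


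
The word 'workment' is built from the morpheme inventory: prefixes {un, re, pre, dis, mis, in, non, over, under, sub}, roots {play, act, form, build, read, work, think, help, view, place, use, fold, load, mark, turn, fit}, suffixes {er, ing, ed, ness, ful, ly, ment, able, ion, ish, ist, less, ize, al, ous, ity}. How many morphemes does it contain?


Segmenting 'workment' against the inventory:
  'work' -> root (morpheme 1)
  'ment' -> suffix (morpheme 2)
Total morphemes: 2

2


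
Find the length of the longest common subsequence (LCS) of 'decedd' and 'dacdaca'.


DP table for LCS of 'decedd' and 'dacdaca':
       d  a  c  d  a  c  a
    0  0  0  0  0  0  0  0
  d 0  1  1  1  1  1  1  1
  e 0  1  1  1  1  1  1  1
  c 0  1  1  2  2  2  2  2
  e 0  1  1  2  2  2  2  2
  d 0  1  1  2  3  3  3  3
  d 0  1  1  2  3  3  3  3
LCS: 'dcd'
LCS length = 3

3


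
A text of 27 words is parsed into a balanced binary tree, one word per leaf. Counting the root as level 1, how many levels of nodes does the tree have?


In a balanced binary tree with n leaves the deepest leaf is ceil(log2(n)) edges below the root,
so counting node levels inclusive of root and leaves gives ceil(log2(n)) + 1 levels.
log2(27) = 4.7549
ceil(4.7549) = 5
levels = 5 + 1 = 6

6


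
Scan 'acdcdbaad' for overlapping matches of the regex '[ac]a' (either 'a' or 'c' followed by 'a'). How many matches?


Pattern: [ac]a means either 'a' or 'c' followed by 'a'.
Scanning 'acdcdbaad' position-by-position:
  Pos 0: window 'ac' -> no
  Pos 1: window 'cd' -> no
  Pos 2: window 'dc' -> no
  Pos 3: window 'cd' -> no
  Pos 4: window 'db' -> no
  Pos 5: window 'ba' -> no
  Pos 6: window 'aa' -> MATCH
  Pos 7: window 'ad' -> no
  Pos 8: window 'd' -> no
Total matches: 1

1


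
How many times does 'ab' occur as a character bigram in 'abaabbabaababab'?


Scanning 'abaabbabaababab' for bigram 'ab':
  Position 0: 'ab' -> MATCH
  Position 1: 'ba' -> no
  Position 2: 'aa' -> no
  Position 3: 'ab' -> MATCH
  Position 4: 'bb' -> no
  Position 5: 'ba' -> no
  Position 6: 'ab' -> MATCH
  Position 7: 'ba' -> no
  Position 8: 'aa' -> no
  Position 9: 'ab' -> MATCH
  Position 10: 'ba' -> no
  Position 11: 'ab' -> MATCH
  Position 12: 'ba' -> no
  Position 13: 'ab' -> MATCH
Total matches: 6

6


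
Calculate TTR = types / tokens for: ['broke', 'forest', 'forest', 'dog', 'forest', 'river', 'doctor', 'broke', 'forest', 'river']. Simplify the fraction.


Tokens: 10
Unique types: ('broke', 'doctor', 'dog', 'forest', 'river') = 5
TTR = 5/10
Simplify: divide both by 5 -> 1/2
TTR = 1/2

1/2


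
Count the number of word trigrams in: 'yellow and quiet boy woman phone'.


Word trigrams from [6] words:
  Trigram 1: (yellow and quiet)
  Trigram 2: (and quiet boy)
  Trigram 3: (quiet boy woman)
  Trigram 4: (boy woman phone)
Total word trigrams: 6 - 2 = 4

4


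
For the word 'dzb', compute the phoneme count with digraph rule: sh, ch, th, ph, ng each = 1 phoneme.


Parsing 'dzb' greedily, digraphs first:
  'd' -> consonant phoneme (phonemes so far: 1)
  'z' -> consonant phoneme (phonemes so far: 2)
  'b' -> consonant phoneme (phonemes so far: 3)
Total phonemes: 3

3


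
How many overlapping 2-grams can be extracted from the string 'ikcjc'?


String 'ikcjc' has length L = 5.
Number of overlapping n-grams = L - n + 1
Substituting: 5 - 2 + 1 = 4

4


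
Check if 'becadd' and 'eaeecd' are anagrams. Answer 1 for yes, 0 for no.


Sort characters of 'becadd': 'abcdde'
Sort characters of 'eaeecd': 'acdeee'
Sorted forms differ -> they are NOT anagrams
Result: 0

0


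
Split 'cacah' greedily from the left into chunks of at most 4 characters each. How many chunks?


'cacah' has 5 characters.
Chunking with max size 4:
  Chunk 1: 'caca' (positions 0-3)
  Chunk 2: 'h' (positions 4-4)
Total chunks: ceil(5 / 4) = 2

2


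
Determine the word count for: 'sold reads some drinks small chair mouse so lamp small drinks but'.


Counting words by splitting on spaces:
  Word 1: 'sold'
  Word 2: 'reads'
  Word 3: 'some'
  Word 4: 'drinks'
  Word 5: 'small'
  Word 6: 'chair'
  Word 7: 'mouse'
  Word 8: 'so'
  Word 9: 'lamp'
  Word 10: 'small'
  Word 11: 'drinks'
  Word 12: 'but'
Total words: 12

12


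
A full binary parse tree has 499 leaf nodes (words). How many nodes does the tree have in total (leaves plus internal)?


Leaf nodes (terminals): 499
Internal nodes = n - 1 = 499 - 1 = 498
Total = leaves + internal = 499 + 498 = 997

997


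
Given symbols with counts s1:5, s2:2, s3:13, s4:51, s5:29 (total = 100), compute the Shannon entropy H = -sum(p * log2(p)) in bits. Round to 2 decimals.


Computing entropy H = -sum(p_i * log2(p_i)):
  s1: p = 5/100 = 0.0500, -p*log2(p) = 0.2161
  s2: p = 2/100 = 0.0200, -p*log2(p) = 0.1129
  s3: p = 13/100 = 0.1300, -p*log2(p) = 0.3826
  s4: p = 51/100 = 0.5100, -p*log2(p) = 0.4954
  s5: p = 29/100 = 0.2900, -p*log2(p) = 0.5179
H = sum of terms = 1.7249
Rounded to 2 decimals: 1.72

1.72


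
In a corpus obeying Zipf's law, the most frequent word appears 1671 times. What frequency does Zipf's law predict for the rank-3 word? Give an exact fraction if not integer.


Zipf's law: freq(rank) = f1 / rank
f1 = 1671, rank = 3
freq = 1671 / 3
= 557

557


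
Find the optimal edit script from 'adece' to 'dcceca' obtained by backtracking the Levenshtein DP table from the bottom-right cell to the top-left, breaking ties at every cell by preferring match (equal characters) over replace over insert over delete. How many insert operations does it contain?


Edit distance = 4. Backtracking from cell (5, 6) with preference match > replace > insert > delete,
then listing the resulting alignment 'adece' -> 'dcceca' left to right:
  Step 1: insert 'd' [insertion #1]
  Step 2: replace a->c
  Step 3: replace d->c
  Step 4: keep 'e'
  Step 5: keep 'c'
  Step 6: replace e->a
Total insertions: 1

1


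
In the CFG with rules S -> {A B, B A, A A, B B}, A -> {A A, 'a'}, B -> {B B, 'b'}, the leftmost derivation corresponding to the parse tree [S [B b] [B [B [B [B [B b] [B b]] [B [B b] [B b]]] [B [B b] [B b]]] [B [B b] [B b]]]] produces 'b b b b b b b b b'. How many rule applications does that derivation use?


Every bracketed nonterminal node [X ...] in the tree is produced by exactly one rule application.
Reading the tree off as a leftmost derivation:
  Step 1: S  =>  B B   (applied S -> B B)
  Step 2: B B  =>  b B   (applied B -> b)
  Step 3: b B  =>  b B B   (applied B -> B B)
  Step 4: b B B  =>  b B B B   (applied B -> B B)
  Step 5: b B B B  =>  b B B B B   (applied B -> B B)
  Step 6: b B B B B  =>  b B B B B B   (applied B -> B B)
  Step 7: b B B B B B  =>  b b B B B B   (applied B -> b)
  Step 8: b b B B B B  =>  b b b B B B   (applied B -> b)
  Step 9: b b b B B B  =>  b b b B B B B   (applied B -> B B)
  Step 10: b b b B B B B  =>  b b b b B B B   (applied B -> b)
  Step 11: b b b b B B B  =>  b b b b b B B   (applied B -> b)
  Step 12: b b b b b B B  =>  b b b b b B B B   (applied B -> B B)
  Step 13: b b b b b B B B  =>  b b b b b b B B   (applied B -> b)
  Step 14: b b b b b b B B  =>  b b b b b b b B   (applied B -> b)
  Step 15: b b b b b b b B  =>  b b b b b b b B B   (applied B -> B B)
  Step 16: b b b b b b b B B  =>  b b b b b b b b B   (applied B -> b)
  Step 17: b b b b b b b b B  =>  b b b b b b b b b   (applied B -> b)
Final yield: b b b b b b b b b
Total rewrite steps: 17

17
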